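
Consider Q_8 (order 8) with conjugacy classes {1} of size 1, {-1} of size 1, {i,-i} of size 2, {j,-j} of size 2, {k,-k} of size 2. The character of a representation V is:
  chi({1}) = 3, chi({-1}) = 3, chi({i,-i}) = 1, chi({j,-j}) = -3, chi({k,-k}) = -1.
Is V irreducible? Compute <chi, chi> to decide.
Not irreducible (reducible): <chi, chi> = 5 > 1.

Explanation: <chi, chi> = (1/|G|) sum_C |C| * |chi(C)|^2 = (1/8)[1*|3|^2 + 1*|3|^2 + 2*|1|^2 + 2*|-3|^2 + 2*|-1|^2]
  = (1/8)[(9) + (9) + (2) + (18) + (2)] = 40/8 = 5.
A character is irreducible iff <chi, chi> = 1, so this representation is reducible.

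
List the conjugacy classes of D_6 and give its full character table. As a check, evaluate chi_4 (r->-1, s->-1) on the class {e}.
Conjugacy classes: {e} of size 1, {r^3} of size 1, {r^1, r^5} of size 2, {r^2, r^4} of size 2, {s, sr^2, ...} of size 3, {sr, sr^3, ...} of size 3.
Character table:
  irrep \ class              {e} (size 1)  {r^3} (size 1)  {r^1, r^5} (size 2)  {r^2, r^4} (size 2)  {s, sr^2, ...} (size 3)  {sr, sr^3, ...} (size 3)
  chi_1 (triv)               1             1               1                    1                    1                        1                       
  chi_2 (sign: r->1, s->-1)  1             1               1                    1                    -1                       -1                      
  chi_3 (r->-1, s->1)        1             -1              -1                   1                    1                        -1                      
  chi_4 (r->-1, s->-1)       1             -1              -1                   1                    -1                       1                       
  chi_5 (2d, j=1)            2             -2              1                    -1                   0                        0                       
  chi_6 (2d, j=2)            2             2               -1                   -1                   0                        0                       

Spot check: chi_4 (r->-1, s->-1) on {e} = 1.

Derivation: D_6 has order 2*6 = 12 with 6 conjugacy classes, hence 6 irreducibles. Sum of squared dims 1 + 1 + 1 + 1 + 4 + 4 = 12 = |G|. Linear characters come from the abelianisation; the 2-dimensional irreps have character r^k -> 2*cos(2*pi*j*k/6), reflections -> 0.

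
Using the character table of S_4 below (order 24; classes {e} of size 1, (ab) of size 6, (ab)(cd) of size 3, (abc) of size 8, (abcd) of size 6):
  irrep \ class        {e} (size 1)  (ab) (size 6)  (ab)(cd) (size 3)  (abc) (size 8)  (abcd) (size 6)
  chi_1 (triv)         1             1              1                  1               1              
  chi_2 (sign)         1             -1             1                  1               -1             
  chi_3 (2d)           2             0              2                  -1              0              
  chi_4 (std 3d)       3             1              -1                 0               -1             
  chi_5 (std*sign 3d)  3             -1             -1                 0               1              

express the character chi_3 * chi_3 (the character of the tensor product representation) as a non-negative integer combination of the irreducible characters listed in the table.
chi_3 tensor chi_3 = chi_1 + chi_2 + chi_3 (all other irreducibles have multiplicity 0).

Details: The character of a tensor product is the pointwise product (chi_3 * chi_3)(C) = chi_3(C) * chi_3(C):
  {e}: (2)*(2), (ab): (0)*(0), (ab)(cd): (2)*(2), (abc): (-1)*(-1), (abcd): (0)*(0)
so (chi_3 * chi_3) takes values
  {e} -> 4, (ab) -> 0, (ab)(cd) -> 4, (abc) -> 1, (abcd) -> 0.
Now take the inner product of this character with each irreducible chi from the table, <chi_3*chi_3, chi> = (1/24) sum_C |C| (chi_3*chi_3)(C) conj(chi(C)):
  <chi_3*chi_3, chi_1> = (1/24)[1*(4)*conj(1) + 6*(0)*conj(1) + 3*(4)*conj(1) + 8*(1)*conj(1) + 6*(0)*conj(1)]
      = (1/24)[(4) + (0) + (12) + (8) + (0)] = 24/24 = 1
  <chi_3*chi_3, chi_2> = (1/24)[1*(4)*conj(1) + 6*(0)*conj(-1) + 3*(4)*conj(1) + 8*(1)*conj(1) + 6*(0)*conj(-1)]
      = (1/24)[(4) + (0) + (12) + (8) + (0)] = 24/24 = 1
  <chi_3*chi_3, chi_3> = (1/24)[1*(4)*conj(2) + 6*(0)*conj(0) + 3*(4)*conj(2) + 8*(1)*conj(-1) + 6*(0)*conj(0)]
      = (1/24)[(8) + (0) + (24) + (-8) + (0)] = 24/24 = 1
  <chi_3*chi_3, chi_4> = (1/24)[1*(4)*conj(3) + 6*(0)*conj(1) + 3*(4)*conj(-1) + 8*(1)*conj(0) + 6*(0)*conj(-1)]
      = (1/24)[(12) + (0) + (-12) + (0) + (0)] = 0/24 = 0
  <chi_3*chi_3, chi_5> = (1/24)[1*(4)*conj(3) + 6*(0)*conj(-1) + 3*(4)*conj(-1) + 8*(1)*conj(0) + 6*(0)*conj(1)]
      = (1/24)[(12) + (0) + (-12) + (0) + (0)] = 0/24 = 0
Hence the multiplicities are chi_1: 1, chi_2: 1, chi_3: 1. Dimension check: dim(chi_3)*dim(chi_3) = 2*2 = 4 and sum (mult * dim) = 1*1 + 1*1 + 1*2 = 4.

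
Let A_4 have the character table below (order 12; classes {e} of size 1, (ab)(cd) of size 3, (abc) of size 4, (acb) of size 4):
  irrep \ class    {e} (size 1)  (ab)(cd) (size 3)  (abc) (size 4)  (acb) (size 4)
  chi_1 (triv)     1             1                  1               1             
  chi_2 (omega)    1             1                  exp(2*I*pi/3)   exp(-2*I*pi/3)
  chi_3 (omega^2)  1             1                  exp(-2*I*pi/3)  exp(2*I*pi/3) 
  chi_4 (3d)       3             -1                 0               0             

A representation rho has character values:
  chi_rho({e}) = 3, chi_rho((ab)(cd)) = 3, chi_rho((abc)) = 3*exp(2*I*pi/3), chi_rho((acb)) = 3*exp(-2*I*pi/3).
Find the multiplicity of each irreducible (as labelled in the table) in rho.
Multiplicities: chi_1: 0, chi_2: 3, chi_3: 0, chi_4: 0.

Proof sketch: Use <chi_rho, chi> = (1/|G|) sum_C |C| * chi_rho(C) * conj(chi(C)) with |G| = 12 for each irreducible chi in the table:
  <chi_rho, chi_1> = (1/12)[1*(3)*conj(1) + 3*(3)*conj(1) + 4*(3*exp(2*I*pi/3))*conj(1) + 4*(3*exp(-2*I*pi/3))*conj(1)]
      = (1/12)[(3) + (9) + (12*exp(2*I*pi/3)) + (12*exp(-2*I*pi/3))] = 0/12 = 0
  <chi_rho, chi_2> = (1/12)[1*(3)*conj(1) + 3*(3)*conj(1) + 4*(3*exp(2*I*pi/3))*conj(exp(2*I*pi/3)) + 4*(3*exp(-2*I*pi/3))*conj(exp(-2*I*pi/3))]
      = (1/12)[(3) + (9) + (12) + (12)] = 36/12 = 3
  <chi_rho, chi_3> = (1/12)[1*(3)*conj(1) + 3*(3)*conj(1) + 4*(3*exp(2*I*pi/3))*conj(exp(-2*I*pi/3)) + 4*(3*exp(-2*I*pi/3))*conj(exp(2*I*pi/3))]
      = (1/12)[(3) + (9) + (12*exp(-2*I*pi/3)) + (12*exp(2*I*pi/3))] = 0/12 = 0
  <chi_rho, chi_4> = (1/12)[1*(3)*conj(3) + 3*(3)*conj(-1) + 4*(3*exp(2*I*pi/3))*conj(0) + 4*(3*exp(-2*I*pi/3))*conj(0)]
      = (1/12)[(9) + (-9) + (0) + (0)] = 0/12 = 0
(Exp terms are combined using exp(i*s)*conj(exp(i*t)) = exp(i*(s-t)), and sums of them are collapsed using the identity that for every m > 1 the m distinct m-th roots of unity sum to 0, e.g. 1 + exp(2*I*pi/3) + exp(-2*I*pi/3) = 0.)
Dimension check: dim(rho) = sum (mult * dim) = 0*1 + 3*1 + 0*1 + 0*3 = 3 = chi_rho(e) = 3.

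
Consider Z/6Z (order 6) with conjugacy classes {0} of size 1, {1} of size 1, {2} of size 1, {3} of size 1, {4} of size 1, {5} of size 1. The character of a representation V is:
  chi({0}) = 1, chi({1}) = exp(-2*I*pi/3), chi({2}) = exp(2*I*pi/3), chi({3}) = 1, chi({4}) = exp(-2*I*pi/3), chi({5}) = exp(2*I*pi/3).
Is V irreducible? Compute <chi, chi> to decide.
Irreducible: <chi, chi> = 1.

Solution. <chi, chi> = (1/|G|) sum_C |C| * |chi(C)|^2 = (1/6)[1*|1|^2 + 1*|exp(-2*I*pi/3)|^2 + 1*|exp(2*I*pi/3)|^2 + 1*|1|^2 + 1*|exp(-2*I*pi/3)|^2 + 1*|exp(2*I*pi/3)|^2]
  = (1/6)[(1) + (1) + (1) + (1) + (1) + (1)] = 6/6 = 1.
(Exp terms are combined using exp(i*s)*conj(exp(i*t)) = exp(i*(s-t)), and sums of them are collapsed using the identity that for every m > 1 the m distinct m-th roots of unity sum to 0, e.g. 1 + exp(2*I*pi/3) + exp(-2*I*pi/3) = 0.)
A character is irreducible iff <chi, chi> = 1, so this representation is irreducible.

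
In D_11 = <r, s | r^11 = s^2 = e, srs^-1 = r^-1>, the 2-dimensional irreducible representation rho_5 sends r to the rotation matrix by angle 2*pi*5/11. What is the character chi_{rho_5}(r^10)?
chi_{rho_5}(r^10) = 2*cos(2*pi*5*10/11) = -2*cos(pi/11)

Details: rho_5(r^10) is rotation by angle 2*pi*5*10/11, whose trace is 2*cos(2*pi*5*10/11) = -2*cos(pi/11).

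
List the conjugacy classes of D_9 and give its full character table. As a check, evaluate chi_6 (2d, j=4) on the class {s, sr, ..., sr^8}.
Conjugacy classes: {e} of size 1, {r^1, r^8} of size 2, {r^2, r^7} of size 2, {r^3, r^6} of size 2, {r^4, r^5} of size 2, {s, sr, ..., sr^8} of size 9.
Character table:
  irrep \ class              {e} (size 1)  {r^1, r^8} (size 2)  {r^2, r^7} (size 2)  {r^3, r^6} (size 2)  {r^4, r^5} (size 2)  {s, sr, ..., sr^8} (size 9)
  chi_1 (triv)               1             1                    1                    1                    1                    1                          
  chi_2 (sign: r->1, s->-1)  1             1                    1                    1                    1                    -1                         
  chi_3 (2d, j=1)            2             2*cos(2*pi/9)        2*cos(4*pi/9)        -1                   -2*cos(pi/9)         0                          
  chi_4 (2d, j=2)            2             2*cos(4*pi/9)        -2*cos(pi/9)         -1                   2*cos(2*pi/9)        0                          
  chi_5 (2d, j=3)            2             -1                   -1                   2                    -1                   0                          
  chi_6 (2d, j=4)            2             -2*cos(pi/9)         2*cos(2*pi/9)        -1                   2*cos(4*pi/9)        0                          

Spot check: chi_6 (2d, j=4) on {s, sr, ..., sr^8} = 0.

Details: D_9 has order 2*9 = 18 with 6 conjugacy classes, hence 6 irreducibles. Sum of squared dims 1 + 1 + 4 + 4 + 4 + 4 = 18 = |G|. Linear characters come from the abelianisation; the 2-dimensional irreps have character r^k -> 2*cos(2*pi*j*k/9), reflections -> 0.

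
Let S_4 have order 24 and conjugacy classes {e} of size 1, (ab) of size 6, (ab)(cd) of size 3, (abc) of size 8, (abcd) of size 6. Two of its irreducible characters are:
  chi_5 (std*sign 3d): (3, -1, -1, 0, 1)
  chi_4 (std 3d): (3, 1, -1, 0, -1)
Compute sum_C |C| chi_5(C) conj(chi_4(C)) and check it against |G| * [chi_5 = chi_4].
Sum = 0; so <chi_5, chi_4> = 0 (distinct irreducibles are orthogonal).

Reasoning: Compute term by term over conjugacy classes (|C| * chi_5(C) * conj(chi_4(C))):
  1*(3)*conj(3) + 6*(-1)*conj(1) + 3*(-1)*conj(-1) + 8*(0)*conj(0) + 6*(1)*conj(-1)
  = (9) + (-6) + (3) + (0) + (-6)
  = 0.
Dividing by |G| = 24 gives 0/24 = 0, matching the row-orthogonality relation <chi_5, chi_4> = [chi_5 = chi_4].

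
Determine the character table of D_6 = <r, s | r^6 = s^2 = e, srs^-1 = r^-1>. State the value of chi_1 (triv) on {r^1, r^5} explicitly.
Conjugacy classes: {e} of size 1, {r^3} of size 1, {r^1, r^5} of size 2, {r^2, r^4} of size 2, {s, sr^2, ...} of size 3, {sr, sr^3, ...} of size 3.
Character table:
  irrep \ class              {e} (size 1)  {r^3} (size 1)  {r^1, r^5} (size 2)  {r^2, r^4} (size 2)  {s, sr^2, ...} (size 3)  {sr, sr^3, ...} (size 3)
  chi_1 (triv)               1             1               1                    1                    1                        1                       
  chi_2 (sign: r->1, s->-1)  1             1               1                    1                    -1                       -1                      
  chi_3 (r->-1, s->1)        1             -1              -1                   1                    1                        -1                      
  chi_4 (r->-1, s->-1)       1             -1              -1                   1                    -1                       1                       
  chi_5 (2d, j=1)            2             -2              1                    -1                   0                        0                       
  chi_6 (2d, j=2)            2             2               -1                   -1                   0                        0                       

Spot check: chi_1 (triv) on {r^1, r^5} = 1.

Argument: D_6 has order 2*6 = 12 with 6 conjugacy classes, hence 6 irreducibles. Sum of squared dims 1 + 1 + 1 + 1 + 4 + 4 = 12 = |G|. Linear characters come from the abelianisation; the 2-dimensional irreps have character r^k -> 2*cos(2*pi*j*k/6), reflections -> 0.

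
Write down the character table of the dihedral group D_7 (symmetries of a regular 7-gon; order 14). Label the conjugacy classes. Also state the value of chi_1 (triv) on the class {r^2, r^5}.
Conjugacy classes: {e} of size 1, {r^1, r^6} of size 2, {r^2, r^5} of size 2, {r^3, r^4} of size 2, {s, sr, ..., sr^6} of size 7.
Character table:
  irrep \ class              {e} (size 1)  {r^1, r^6} (size 2)  {r^2, r^5} (size 2)  {r^3, r^4} (size 2)  {s, sr, ..., sr^6} (size 7)
  chi_1 (triv)               1             1                    1                    1                    1                          
  chi_2 (sign: r->1, s->-1)  1             1                    1                    1                    -1                         
  chi_3 (2d, j=1)            2             2*cos(2*pi/7)        -2*cos(3*pi/7)       -2*cos(pi/7)         0                          
  chi_4 (2d, j=2)            2             -2*cos(3*pi/7)       -2*cos(pi/7)         2*cos(2*pi/7)        0                          
  chi_5 (2d, j=3)            2             -2*cos(pi/7)         2*cos(2*pi/7)        -2*cos(3*pi/7)       0                          

Spot check: chi_1 (triv) on {r^2, r^5} = 1.

Details: D_7 has order 2*7 = 14 with 5 conjugacy classes, hence 5 irreducibles. Sum of squared dims 1 + 1 + 4 + 4 + 4 = 14 = |G|. Linear characters come from the abelianisation; the 2-dimensional irreps have character r^k -> 2*cos(2*pi*j*k/7), reflections -> 0.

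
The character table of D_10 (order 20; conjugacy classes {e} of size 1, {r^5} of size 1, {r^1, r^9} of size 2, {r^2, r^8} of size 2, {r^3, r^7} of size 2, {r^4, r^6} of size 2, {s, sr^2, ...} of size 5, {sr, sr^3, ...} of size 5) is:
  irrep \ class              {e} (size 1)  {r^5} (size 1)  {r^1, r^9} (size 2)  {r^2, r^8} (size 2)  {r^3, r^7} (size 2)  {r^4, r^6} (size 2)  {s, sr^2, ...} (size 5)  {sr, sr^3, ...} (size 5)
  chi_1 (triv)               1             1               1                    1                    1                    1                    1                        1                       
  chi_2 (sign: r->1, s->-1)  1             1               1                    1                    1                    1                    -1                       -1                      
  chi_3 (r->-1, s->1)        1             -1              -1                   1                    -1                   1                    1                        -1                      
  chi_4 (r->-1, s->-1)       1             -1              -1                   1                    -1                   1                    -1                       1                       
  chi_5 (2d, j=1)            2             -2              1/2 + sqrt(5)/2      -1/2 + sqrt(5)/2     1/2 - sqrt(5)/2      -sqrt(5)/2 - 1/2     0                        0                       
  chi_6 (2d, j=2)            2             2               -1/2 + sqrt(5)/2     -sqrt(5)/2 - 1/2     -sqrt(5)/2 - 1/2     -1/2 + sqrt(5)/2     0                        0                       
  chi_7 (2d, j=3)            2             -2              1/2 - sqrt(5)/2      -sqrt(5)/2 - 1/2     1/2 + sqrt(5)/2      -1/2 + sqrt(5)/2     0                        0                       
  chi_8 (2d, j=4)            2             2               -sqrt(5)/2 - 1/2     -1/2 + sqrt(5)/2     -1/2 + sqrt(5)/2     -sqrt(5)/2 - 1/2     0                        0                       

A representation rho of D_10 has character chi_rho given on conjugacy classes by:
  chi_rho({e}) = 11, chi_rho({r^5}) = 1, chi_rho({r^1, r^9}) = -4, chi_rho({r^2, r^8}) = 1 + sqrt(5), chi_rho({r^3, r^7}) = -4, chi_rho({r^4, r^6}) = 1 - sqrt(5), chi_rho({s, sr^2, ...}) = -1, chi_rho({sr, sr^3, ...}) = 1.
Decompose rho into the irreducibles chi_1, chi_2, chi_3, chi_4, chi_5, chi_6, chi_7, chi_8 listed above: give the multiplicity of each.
Multiplicities: chi_1: 0, chi_2: 0, chi_3: 1, chi_4: 2, chi_5: 1, chi_6: 1, chi_7: 0, chi_8: 2.

Reasoning: Use <chi_rho, chi> = (1/|G|) sum_C |C| * chi_rho(C) * conj(chi(C)) with |G| = 20 for each irreducible chi in the table:
  <chi_rho, chi_1> = (1/20)[1*(11)*conj(1) + 1*(1)*conj(1) + 2*(-4)*conj(1) + 2*(1 + sqrt(5))*conj(1) + 2*(-4)*conj(1) + 2*(1 - sqrt(5))*conj(1) + 5*(-1)*conj(1) + 5*(1)*conj(1)]
      = (1/20)[(11) + (1) + (-8) + (2 + 2*sqrt(5)) + (-8) + (2 - 2*sqrt(5)) + (-5) + (5)] = 0/20 = 0
  <chi_rho, chi_2> = (1/20)[1*(11)*conj(1) + 1*(1)*conj(1) + 2*(-4)*conj(1) + 2*(1 + sqrt(5))*conj(1) + 2*(-4)*conj(1) + 2*(1 - sqrt(5))*conj(1) + 5*(-1)*conj(-1) + 5*(1)*conj(-1)]
      = (1/20)[(11) + (1) + (-8) + (2 + 2*sqrt(5)) + (-8) + (2 - 2*sqrt(5)) + (5) + (-5)] = 0/20 = 0
  <chi_rho, chi_3> = (1/20)[1*(11)*conj(1) + 1*(1)*conj(-1) + 2*(-4)*conj(-1) + 2*(1 + sqrt(5))*conj(1) + 2*(-4)*conj(-1) + 2*(1 - sqrt(5))*conj(1) + 5*(-1)*conj(1) + 5*(1)*conj(-1)]
      = (1/20)[(11) + (-1) + (8) + (2 + 2*sqrt(5)) + (8) + (2 - 2*sqrt(5)) + (-5) + (-5)] = 20/20 = 1
  <chi_rho, chi_4> = (1/20)[1*(11)*conj(1) + 1*(1)*conj(-1) + 2*(-4)*conj(-1) + 2*(1 + sqrt(5))*conj(1) + 2*(-4)*conj(-1) + 2*(1 - sqrt(5))*conj(1) + 5*(-1)*conj(-1) + 5*(1)*conj(1)]
      = (1/20)[(11) + (-1) + (8) + (2 + 2*sqrt(5)) + (8) + (2 - 2*sqrt(5)) + (5) + (5)] = 40/20 = 2
  <chi_rho, chi_5> = (1/20)[1*(11)*conj(2) + 1*(1)*conj(-2) + 2*(-4)*conj(1/2 + sqrt(5)/2) + 2*(1 + sqrt(5))*conj(-1/2 + sqrt(5)/2) + 2*(-4)*conj(1/2 - sqrt(5)/2) + 2*(1 - sqrt(5))*conj(-sqrt(5)/2 - 1/2) + 5*(-1)*conj(0) + 5*(1)*conj(0)]
      = (1/20)[(22) + (-2) + (-4*sqrt(5) - 4) + (4) + (-4 + 4*sqrt(5)) + (4) + (0) + (0)] = 20/20 = 1
  <chi_rho, chi_6> = (1/20)[1*(11)*conj(2) + 1*(1)*conj(2) + 2*(-4)*conj(-1/2 + sqrt(5)/2) + 2*(1 + sqrt(5))*conj(-sqrt(5)/2 - 1/2) + 2*(-4)*conj(-sqrt(5)/2 - 1/2) + 2*(1 - sqrt(5))*conj(-1/2 + sqrt(5)/2) + 5*(-1)*conj(0) + 5*(1)*conj(0)]
      = (1/20)[(22) + (2) + (4 - 4*sqrt(5)) + (-6 - 2*sqrt(5)) + (4 + 4*sqrt(5)) + (-6 + 2*sqrt(5)) + (0) + (0)] = 20/20 = 1
  <chi_rho, chi_7> = (1/20)[1*(11)*conj(2) + 1*(1)*conj(-2) + 2*(-4)*conj(1/2 - sqrt(5)/2) + 2*(1 + sqrt(5))*conj(-sqrt(5)/2 - 1/2) + 2*(-4)*conj(1/2 + sqrt(5)/2) + 2*(1 - sqrt(5))*conj(-1/2 + sqrt(5)/2) + 5*(-1)*conj(0) + 5*(1)*conj(0)]
      = (1/20)[(22) + (-2) + (-4 + 4*sqrt(5)) + (-6 - 2*sqrt(5)) + (-4*sqrt(5) - 4) + (-6 + 2*sqrt(5)) + (0) + (0)] = 0/20 = 0
  <chi_rho, chi_8> = (1/20)[1*(11)*conj(2) + 1*(1)*conj(2) + 2*(-4)*conj(-sqrt(5)/2 - 1/2) + 2*(1 + sqrt(5))*conj(-1/2 + sqrt(5)/2) + 2*(-4)*conj(-1/2 + sqrt(5)/2) + 2*(1 - sqrt(5))*conj(-sqrt(5)/2 - 1/2) + 5*(-1)*conj(0) + 5*(1)*conj(0)]
      = (1/20)[(22) + (2) + (4 + 4*sqrt(5)) + (4) + (4 - 4*sqrt(5)) + (4) + (0) + (0)] = 40/20 = 2
Dimension check: dim(rho) = sum (mult * dim) = 0*1 + 0*1 + 1*1 + 2*1 + 1*2 + 1*2 + 0*2 + 2*2 = 11 = chi_rho(e) = 11.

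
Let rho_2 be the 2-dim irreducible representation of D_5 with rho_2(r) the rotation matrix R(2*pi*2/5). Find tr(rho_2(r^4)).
chi_{rho_2}(r^4) = 2*cos(2*pi*2*4/5) = -sqrt(5)/2 - 1/2

Details: rho_2(r^4) is rotation by angle 2*pi*2*4/5, whose trace is 2*cos(2*pi*2*4/5) = -sqrt(5)/2 - 1/2.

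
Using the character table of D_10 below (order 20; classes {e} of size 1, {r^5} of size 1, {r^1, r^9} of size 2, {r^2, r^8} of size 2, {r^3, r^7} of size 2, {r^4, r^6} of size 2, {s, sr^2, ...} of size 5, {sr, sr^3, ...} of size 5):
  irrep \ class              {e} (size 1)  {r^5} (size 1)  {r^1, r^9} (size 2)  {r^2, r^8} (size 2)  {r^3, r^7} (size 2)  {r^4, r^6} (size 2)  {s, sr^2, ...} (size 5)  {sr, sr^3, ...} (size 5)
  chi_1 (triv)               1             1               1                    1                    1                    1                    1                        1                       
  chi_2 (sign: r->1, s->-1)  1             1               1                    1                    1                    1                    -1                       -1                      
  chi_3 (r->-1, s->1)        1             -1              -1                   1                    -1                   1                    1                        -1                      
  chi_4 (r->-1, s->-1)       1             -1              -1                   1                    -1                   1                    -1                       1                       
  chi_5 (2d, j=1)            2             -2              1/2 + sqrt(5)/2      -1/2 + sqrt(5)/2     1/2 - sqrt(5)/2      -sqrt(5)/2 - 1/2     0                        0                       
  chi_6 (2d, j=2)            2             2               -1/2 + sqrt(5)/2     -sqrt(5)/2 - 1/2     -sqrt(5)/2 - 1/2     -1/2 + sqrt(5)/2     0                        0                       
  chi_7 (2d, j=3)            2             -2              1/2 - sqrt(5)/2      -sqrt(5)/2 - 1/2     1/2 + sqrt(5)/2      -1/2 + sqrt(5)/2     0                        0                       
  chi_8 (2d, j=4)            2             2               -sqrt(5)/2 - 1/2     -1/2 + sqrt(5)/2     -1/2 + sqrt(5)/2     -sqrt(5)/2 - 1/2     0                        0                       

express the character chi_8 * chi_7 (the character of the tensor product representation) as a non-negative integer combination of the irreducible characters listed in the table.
chi_8 tensor chi_7 = chi_5 + chi_7 (all other irreducibles have multiplicity 0).

Reasoning: The character of a tensor product is the pointwise product (chi_8 * chi_7)(C) = chi_8(C) * chi_7(C):
  {e}: (2)*(2), {r^5}: (2)*(-2), {r^1, r^9}: (-sqrt(5)/2 - 1/2)*(1/2 - sqrt(5)/2), {r^2, r^8}: (-1/2 + sqrt(5)/2)*(-sqrt(5)/2 - 1/2), {r^3, r^7}: (-1/2 + sqrt(5)/2)*(1/2 + sqrt(5)/2), {r^4, r^6}: (-sqrt(5)/2 - 1/2)*(-1/2 + sqrt(5)/2), {s, sr^2, ...}: (0)*(0), {sr, sr^3, ...}: (0)*(0)
so (chi_8 * chi_7) takes values
  {e} -> 4, {r^5} -> -4, {r^1, r^9} -> 1, {r^2, r^8} -> -1, {r^3, r^7} -> 1, {r^4, r^6} -> -1, {s, sr^2, ...} -> 0, {sr, sr^3, ...} -> 0.
Now take the inner product of this character with each irreducible chi from the table, <chi_8*chi_7, chi> = (1/20) sum_C |C| (chi_8*chi_7)(C) conj(chi(C)):
  <chi_8*chi_7, chi_1> = (1/20)[1*(4)*conj(1) + 1*(-4)*conj(1) + 2*(1)*conj(1) + 2*(-1)*conj(1) + 2*(1)*conj(1) + 2*(-1)*conj(1) + 5*(0)*conj(1) + 5*(0)*conj(1)]
      = (1/20)[(4) + (-4) + (2) + (-2) + (2) + (-2) + (0) + (0)] = 0/20 = 0
  <chi_8*chi_7, chi_2> = (1/20)[1*(4)*conj(1) + 1*(-4)*conj(1) + 2*(1)*conj(1) + 2*(-1)*conj(1) + 2*(1)*conj(1) + 2*(-1)*conj(1) + 5*(0)*conj(-1) + 5*(0)*conj(-1)]
      = (1/20)[(4) + (-4) + (2) + (-2) + (2) + (-2) + (0) + (0)] = 0/20 = 0
  <chi_8*chi_7, chi_3> = (1/20)[1*(4)*conj(1) + 1*(-4)*conj(-1) + 2*(1)*conj(-1) + 2*(-1)*conj(1) + 2*(1)*conj(-1) + 2*(-1)*conj(1) + 5*(0)*conj(1) + 5*(0)*conj(-1)]
      = (1/20)[(4) + (4) + (-2) + (-2) + (-2) + (-2) + (0) + (0)] = 0/20 = 0
  <chi_8*chi_7, chi_4> = (1/20)[1*(4)*conj(1) + 1*(-4)*conj(-1) + 2*(1)*conj(-1) + 2*(-1)*conj(1) + 2*(1)*conj(-1) + 2*(-1)*conj(1) + 5*(0)*conj(-1) + 5*(0)*conj(1)]
      = (1/20)[(4) + (4) + (-2) + (-2) + (-2) + (-2) + (0) + (0)] = 0/20 = 0
  <chi_8*chi_7, chi_5> = (1/20)[1*(4)*conj(2) + 1*(-4)*conj(-2) + 2*(1)*conj(1/2 + sqrt(5)/2) + 2*(-1)*conj(-1/2 + sqrt(5)/2) + 2*(1)*conj(1/2 - sqrt(5)/2) + 2*(-1)*conj(-sqrt(5)/2 - 1/2) + 5*(0)*conj(0) + 5*(0)*conj(0)]
      = (1/20)[(8) + (8) + (1 + sqrt(5)) + (1 - sqrt(5)) + (1 - sqrt(5)) + (1 + sqrt(5)) + (0) + (0)] = 20/20 = 1
  <chi_8*chi_7, chi_6> = (1/20)[1*(4)*conj(2) + 1*(-4)*conj(2) + 2*(1)*conj(-1/2 + sqrt(5)/2) + 2*(-1)*conj(-sqrt(5)/2 - 1/2) + 2*(1)*conj(-sqrt(5)/2 - 1/2) + 2*(-1)*conj(-1/2 + sqrt(5)/2) + 5*(0)*conj(0) + 5*(0)*conj(0)]
      = (1/20)[(8) + (-8) + (-1 + sqrt(5)) + (1 + sqrt(5)) + (-sqrt(5) - 1) + (1 - sqrt(5)) + (0) + (0)] = 0/20 = 0
  <chi_8*chi_7, chi_7> = (1/20)[1*(4)*conj(2) + 1*(-4)*conj(-2) + 2*(1)*conj(1/2 - sqrt(5)/2) + 2*(-1)*conj(-sqrt(5)/2 - 1/2) + 2*(1)*conj(1/2 + sqrt(5)/2) + 2*(-1)*conj(-1/2 + sqrt(5)/2) + 5*(0)*conj(0) + 5*(0)*conj(0)]
      = (1/20)[(8) + (8) + (1 - sqrt(5)) + (1 + sqrt(5)) + (1 + sqrt(5)) + (1 - sqrt(5)) + (0) + (0)] = 20/20 = 1
  <chi_8*chi_7, chi_8> = (1/20)[1*(4)*conj(2) + 1*(-4)*conj(2) + 2*(1)*conj(-sqrt(5)/2 - 1/2) + 2*(-1)*conj(-1/2 + sqrt(5)/2) + 2*(1)*conj(-1/2 + sqrt(5)/2) + 2*(-1)*conj(-sqrt(5)/2 - 1/2) + 5*(0)*conj(0) + 5*(0)*conj(0)]
      = (1/20)[(8) + (-8) + (-sqrt(5) - 1) + (1 - sqrt(5)) + (-1 + sqrt(5)) + (1 + sqrt(5)) + (0) + (0)] = 0/20 = 0
Hence the multiplicities are chi_5: 1, chi_7: 1. Dimension check: dim(chi_8)*dim(chi_7) = 2*2 = 4 and sum (mult * dim) = 1*2 + 1*2 = 4.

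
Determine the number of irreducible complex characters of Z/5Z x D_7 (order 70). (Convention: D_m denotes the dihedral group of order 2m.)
25

Justification: The number of irreducible complex representations of a finite group equals its number of conjugacy classes. For a direct product, #classes(G x H) = #classes(G) * #classes(H). Z/5Z has 5 classes (abelian), D_7 has 5 classes, so 5 * 5 = 25, so Z/5Z x D_7 (order 70) has exactly 25 irreducible complex representations.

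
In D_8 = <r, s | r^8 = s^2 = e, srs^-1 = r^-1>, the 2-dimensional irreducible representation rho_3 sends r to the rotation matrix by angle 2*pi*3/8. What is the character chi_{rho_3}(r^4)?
chi_{rho_3}(r^4) = 2*cos(2*pi*3*4/8) = -2

Details: rho_3(r^4) is rotation by angle 2*pi*3*4/8, whose trace is 2*cos(2*pi*3*4/8) = -2.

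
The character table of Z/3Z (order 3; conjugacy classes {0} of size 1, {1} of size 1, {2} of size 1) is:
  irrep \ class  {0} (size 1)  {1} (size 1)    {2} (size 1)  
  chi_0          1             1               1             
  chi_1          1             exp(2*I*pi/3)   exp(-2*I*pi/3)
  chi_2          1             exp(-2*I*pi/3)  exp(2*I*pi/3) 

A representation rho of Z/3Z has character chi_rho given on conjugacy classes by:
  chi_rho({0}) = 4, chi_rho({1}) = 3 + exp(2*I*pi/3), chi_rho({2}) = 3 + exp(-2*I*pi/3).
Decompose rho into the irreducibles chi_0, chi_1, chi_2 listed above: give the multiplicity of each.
Multiplicities: chi_0: 3, chi_1: 1, chi_2: 0.

Why: Use <chi_rho, chi> = (1/|G|) sum_C |C| * chi_rho(C) * conj(chi(C)) with |G| = 3 for each irreducible chi in the table:
  <chi_rho, chi_0> = (1/3)[1*(4)*conj(1) + 1*(3 + exp(2*I*pi/3))*conj(1) + 1*(3 + exp(-2*I*pi/3))*conj(1)]
      = (1/3)[(4) + (3 + exp(2*I*pi/3)) + (3 + exp(-2*I*pi/3))] = 9/3 = 3
  <chi_rho, chi_1> = (1/3)[1*(4)*conj(1) + 1*(3 + exp(2*I*pi/3))*conj(exp(2*I*pi/3)) + 1*(3 + exp(-2*I*pi/3))*conj(exp(-2*I*pi/3))]
      = (1/3)[(4) + (1 + 3*exp(-2*I*pi/3)) + (1 + 3*exp(2*I*pi/3))] = 3/3 = 1
  <chi_rho, chi_2> = (1/3)[1*(4)*conj(1) + 1*(3 + exp(2*I*pi/3))*conj(exp(-2*I*pi/3)) + 1*(3 + exp(-2*I*pi/3))*conj(exp(2*I*pi/3))]
      = (1/3)[(4) + (exp(-2*I*pi/3) + 3*exp(2*I*pi/3)) + (3*exp(-2*I*pi/3) + exp(2*I*pi/3))] = 0/3 = 0
(Exp terms are combined using exp(i*s)*conj(exp(i*t)) = exp(i*(s-t)), and sums of them are collapsed using the identity that for every m > 1 the m distinct m-th roots of unity sum to 0, e.g. 1 + exp(2*I*pi/3) + exp(-2*I*pi/3) = 0.)
Dimension check: dim(rho) = sum (mult * dim) = 3*1 + 1*1 + 0*1 = 4 = chi_rho(e) = 4.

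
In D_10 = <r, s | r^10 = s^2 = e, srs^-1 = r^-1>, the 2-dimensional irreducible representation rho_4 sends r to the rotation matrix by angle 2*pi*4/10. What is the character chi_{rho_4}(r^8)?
chi_{rho_4}(r^8) = 2*cos(2*pi*4*8/10) = -1/2 + sqrt(5)/2

Details: rho_4(r^8) is rotation by angle 2*pi*4*8/10, whose trace is 2*cos(2*pi*4*8/10) = -1/2 + sqrt(5)/2.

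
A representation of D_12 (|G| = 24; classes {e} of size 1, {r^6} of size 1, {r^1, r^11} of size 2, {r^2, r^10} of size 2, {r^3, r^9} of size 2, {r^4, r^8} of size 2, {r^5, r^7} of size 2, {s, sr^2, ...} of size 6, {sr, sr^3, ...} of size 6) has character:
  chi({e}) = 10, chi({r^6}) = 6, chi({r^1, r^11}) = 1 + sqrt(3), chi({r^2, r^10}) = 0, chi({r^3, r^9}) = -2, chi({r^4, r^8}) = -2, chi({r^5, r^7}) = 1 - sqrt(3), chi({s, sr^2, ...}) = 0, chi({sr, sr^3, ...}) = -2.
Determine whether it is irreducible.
Not irreducible (reducible): <chi, chi> = 8 > 1.

Working: <chi, chi> = (1/|G|) sum_C |C| * |chi(C)|^2 = (1/24)[1*|10|^2 + 1*|6|^2 + 2*|1 + sqrt(3)|^2 + 2*|0|^2 + 2*|-2|^2 + 2*|-2|^2 + 2*|1 - sqrt(3)|^2 + 6*|0|^2 + 6*|-2|^2]
  = (1/24)[(100) + (36) + (4*sqrt(3) + 8) + (0) + (8) + (8) + (8 - 4*sqrt(3)) + (0) + (24)] = 192/24 = 8.
A character is irreducible iff <chi, chi> = 1, so this representation is reducible.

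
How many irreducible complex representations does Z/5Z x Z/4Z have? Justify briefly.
20

Reasoning: The number of irreducible complex representations of a finite group equals its number of conjugacy classes. Z/5Z x Z/4Z is abelian of order 20, so every element is its own conjugacy class: 20 classes, so Z/5Z x Z/4Z (order 20) has exactly 20 irreducible complex representations.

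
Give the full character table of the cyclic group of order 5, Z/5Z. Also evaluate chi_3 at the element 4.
Character table of Z/5Z (irreps indexed chi_0,...,chi_4 with chi_k(m) = zeta_5^(k*m), zeta_5 = exp(2*pi*i/5)):
  irrep \ class  {0} (size 1)  {1} (size 1)    {2} (size 1)    {3} (size 1)    {4} (size 1)  
  chi_0          1             1               1               1               1             
  chi_1          1             exp(2*I*pi/5)   exp(4*I*pi/5)   exp(-4*I*pi/5)  exp(-2*I*pi/5)
  chi_2          1             exp(4*I*pi/5)   exp(-2*I*pi/5)  exp(2*I*pi/5)   exp(-4*I*pi/5)
  chi_3          1             exp(-4*I*pi/5)  exp(2*I*pi/5)   exp(-2*I*pi/5)  exp(4*I*pi/5) 
  chi_4          1             exp(-2*I*pi/5)  exp(-4*I*pi/5)  exp(4*I*pi/5)   exp(2*I*pi/5) 

Spot check: chi_3(4) = zeta_5^(3*4) = zeta_5^12 = exp(4*I*pi/5).

Working: Z/5Z is abelian, so all 5 irreducible complex representations are 1-dimensional. They are given by chi_k(m) = zeta_5^(k*m) for k = 0,...,4. Row orthogonality: sum_m chi_k(m) conj(chi_l(m)) = 5 * [k = l].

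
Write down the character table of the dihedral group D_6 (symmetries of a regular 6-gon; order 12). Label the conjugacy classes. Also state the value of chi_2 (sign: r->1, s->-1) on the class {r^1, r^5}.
Conjugacy classes: {e} of size 1, {r^3} of size 1, {r^1, r^5} of size 2, {r^2, r^4} of size 2, {s, sr^2, ...} of size 3, {sr, sr^3, ...} of size 3.
Character table:
  irrep \ class              {e} (size 1)  {r^3} (size 1)  {r^1, r^5} (size 2)  {r^2, r^4} (size 2)  {s, sr^2, ...} (size 3)  {sr, sr^3, ...} (size 3)
  chi_1 (triv)               1             1               1                    1                    1                        1                       
  chi_2 (sign: r->1, s->-1)  1             1               1                    1                    -1                       -1                      
  chi_3 (r->-1, s->1)        1             -1              -1                   1                    1                        -1                      
  chi_4 (r->-1, s->-1)       1             -1              -1                   1                    -1                       1                       
  chi_5 (2d, j=1)            2             -2              1                    -1                   0                        0                       
  chi_6 (2d, j=2)            2             2               -1                   -1                   0                        0                       

Spot check: chi_2 (sign: r->1, s->-1) on {r^1, r^5} = 1.

Details: D_6 has order 2*6 = 12 with 6 conjugacy classes, hence 6 irreducibles. Sum of squared dims 1 + 1 + 1 + 1 + 4 + 4 = 12 = |G|. Linear characters come from the abelianisation; the 2-dimensional irreps have character r^k -> 2*cos(2*pi*j*k/6), reflections -> 0.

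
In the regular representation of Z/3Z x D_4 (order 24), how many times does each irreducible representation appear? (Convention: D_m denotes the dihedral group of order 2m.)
Each irreducible V_i of dimension d_i appears with multiplicity d_i, i.e. rho_reg = (direct sum over all irreducibles V_i) d_i V_i. The irreducible dimensions for Z/3Z x D_4 are 1, 1, 1, 1, 1, 1, 1, 1, 1, 1, 1, 1, 2, 2, 2: 12 irreducibles of dimension 1, each with multiplicity 1; 3 irreducibles of dimension 2, each with multiplicity 2. Total dimension 12*1*1 + 3*2*2 = 24 = |G|.

Reasoning: General theorem: in the regular representation of a finite group G, each irreducible appears with multiplicity equal to its dimension. Check: dim(rho_reg) = sum d_i^2 = 1 + 1 + 1 + 1 + 1 + 1 + 1 + 1 + 1 + 1 + 1 + 1 + 4 + 4 + 4 = 24 = |G|.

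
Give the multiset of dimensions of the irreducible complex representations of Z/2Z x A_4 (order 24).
Dimensions: 1, 1, 1, 1, 1, 1, 3, 3

Details: There are 8 irreducibles (= number of conjugacy classes). Their dimensions d_i satisfy sum d_i^2 = |G| = 24: 1 + 1 + 1 + 1 + 1 + 1 + 9 + 9 = 24. (For the product with Z/2Z: each of the 2 1-dim characters of Z/2Z tensors with each irrep of A_4, giving 2 copies of each A_4-dimension.)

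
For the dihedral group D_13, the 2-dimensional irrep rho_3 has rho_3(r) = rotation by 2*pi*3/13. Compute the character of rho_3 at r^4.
chi_{rho_3}(r^4) = 2*cos(2*pi*3*4/13) = 2*cos(2*pi/13)

Proof sketch: rho_3(r^4) is rotation by angle 2*pi*3*4/13, whose trace is 2*cos(2*pi*3*4/13) = 2*cos(2*pi/13).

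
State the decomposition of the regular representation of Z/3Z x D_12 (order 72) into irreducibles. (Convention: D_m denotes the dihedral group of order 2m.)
Each irreducible V_i of dimension d_i appears with multiplicity d_i, i.e. rho_reg = (direct sum over all irreducibles V_i) d_i V_i. The irreducible dimensions for Z/3Z x D_12 are 1, 1, 1, 1, 1, 1, 1, 1, 1, 1, 1, 1, 2, 2, 2, 2, 2, 2, 2, 2, 2, 2, 2, 2, 2, 2, 2: 12 irreducibles of dimension 1, each with multiplicity 1; 15 irreducibles of dimension 2, each with multiplicity 2. Total dimension 12*1*1 + 15*2*2 = 72 = |G|.

Proof sketch: General theorem: in the regular representation of a finite group G, each irreducible appears with multiplicity equal to its dimension. Check: dim(rho_reg) = sum d_i^2 = 1 + 1 + 1 + 1 + 1 + 1 + 1 + 1 + 1 + 1 + 1 + 1 + 4 + 4 + 4 + 4 + 4 + 4 + 4 + 4 + 4 + 4 + 4 + 4 + 4 + 4 + 4 = 72 = |G|.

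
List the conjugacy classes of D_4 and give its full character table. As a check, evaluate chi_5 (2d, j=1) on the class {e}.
Conjugacy classes: {e} of size 1, {r^2} of size 1, {r^1, r^3} of size 2, {s, sr^2, ...} of size 2, {sr, sr^3, ...} of size 2.
Character table:
  irrep \ class              {e} (size 1)  {r^2} (size 1)  {r^1, r^3} (size 2)  {s, sr^2, ...} (size 2)  {sr, sr^3, ...} (size 2)
  chi_1 (triv)               1             1               1                    1                        1                       
  chi_2 (sign: r->1, s->-1)  1             1               1                    -1                       -1                      
  chi_3 (r->-1, s->1)        1             1               -1                   1                        -1                      
  chi_4 (r->-1, s->-1)       1             1               -1                   -1                       1                       
  chi_5 (2d, j=1)            2             -2              0                    0                        0                       

Spot check: chi_5 (2d, j=1) on {e} = 2.

Details: D_4 has order 2*4 = 8 with 5 conjugacy classes, hence 5 irreducibles. Sum of squared dims 1 + 1 + 1 + 1 + 4 = 8 = |G|. Linear characters come from the abelianisation; the 2-dimensional irreps have character r^k -> 2*cos(2*pi*j*k/4), reflections -> 0.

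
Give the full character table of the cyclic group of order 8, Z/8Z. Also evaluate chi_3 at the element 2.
Character table of Z/8Z (irreps indexed chi_0,...,chi_7 with chi_k(m) = zeta_8^(k*m), zeta_8 = exp(2*pi*i/8)):
  irrep \ class  {0} (size 1)  {1} (size 1)    {2} (size 1)  {3} (size 1)    {4} (size 1)  {5} (size 1)    {6} (size 1)  {7} (size 1)  
  chi_0          1             1               1             1               1             1               1             1             
  chi_1          1             exp(I*pi/4)     I             exp(3*I*pi/4)   -1            exp(-3*I*pi/4)  -I            exp(-I*pi/4)  
  chi_2          1             I               -1            -I              1             I               -1            -I            
  chi_3          1             exp(3*I*pi/4)   -I            exp(I*pi/4)     -1            exp(-I*pi/4)    I             exp(-3*I*pi/4)
  chi_4          1             -1              1             -1              1             -1              1             -1            
  chi_5          1             exp(-3*I*pi/4)  I             exp(-I*pi/4)    -1            exp(I*pi/4)     -I            exp(3*I*pi/4) 
  chi_6          1             -I              -1            I               1             -I              -1            I             
  chi_7          1             exp(-I*pi/4)    -I            exp(-3*I*pi/4)  -1            exp(3*I*pi/4)   I             exp(I*pi/4)   

Spot check: chi_3(2) = zeta_8^(3*2) = zeta_8^6 = -I.

Z/8Z is abelian, so all 8 irreducible complex representations are 1-dimensional. They are given by chi_k(m) = zeta_8^(k*m) for k = 0,...,7. Row orthogonality: sum_m chi_k(m) conj(chi_l(m)) = 8 * [k = l].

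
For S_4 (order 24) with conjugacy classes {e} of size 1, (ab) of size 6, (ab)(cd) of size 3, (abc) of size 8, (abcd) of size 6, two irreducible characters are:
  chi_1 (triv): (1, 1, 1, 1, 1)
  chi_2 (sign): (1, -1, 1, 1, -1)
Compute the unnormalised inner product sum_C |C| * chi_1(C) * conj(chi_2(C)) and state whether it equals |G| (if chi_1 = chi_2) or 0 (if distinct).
Sum = 0; so <chi_1, chi_2> = 0 (distinct irreducibles are orthogonal).

Working: Compute term by term over conjugacy classes (|C| * chi_1(C) * conj(chi_2(C))):
  1*(1)*conj(1) + 6*(1)*conj(-1) + 3*(1)*conj(1) + 8*(1)*conj(1) + 6*(1)*conj(-1)
  = (1) + (-6) + (3) + (8) + (-6)
  = 0.
Dividing by |G| = 24 gives 0/24 = 0, matching the row-orthogonality relation <chi_1, chi_2> = [chi_1 = chi_2].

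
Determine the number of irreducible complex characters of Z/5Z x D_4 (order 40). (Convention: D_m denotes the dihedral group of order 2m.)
25

Argument: The number of irreducible complex representations of a finite group equals its number of conjugacy classes. For a direct product, #classes(G x H) = #classes(G) * #classes(H). Z/5Z has 5 classes (abelian), D_4 has 5 classes, so 5 * 5 = 25, so Z/5Z x D_4 (order 40) has exactly 25 irreducible complex representations.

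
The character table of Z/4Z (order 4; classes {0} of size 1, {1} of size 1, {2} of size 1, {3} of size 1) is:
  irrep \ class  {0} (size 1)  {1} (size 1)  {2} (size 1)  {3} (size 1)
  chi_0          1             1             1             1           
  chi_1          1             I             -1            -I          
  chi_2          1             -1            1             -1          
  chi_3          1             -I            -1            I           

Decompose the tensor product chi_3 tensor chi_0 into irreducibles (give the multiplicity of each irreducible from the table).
chi_3 tensor chi_0 = chi_3 (all other irreducibles have multiplicity 0).

Reasoning: The character of a tensor product is the pointwise product (chi_3 * chi_0)(C) = chi_3(C) * chi_0(C):
  {0}: (1)*(1), {1}: (-I)*(1), {2}: (-1)*(1), {3}: (I)*(1)
so (chi_3 * chi_0) takes values
  {0} -> 1, {1} -> -I, {2} -> -1, {3} -> I.
Now take the inner product of this character with each irreducible chi from the table, <chi_3*chi_0, chi> = (1/4) sum_C |C| (chi_3*chi_0)(C) conj(chi(C)):
  <chi_3*chi_0, chi_0> = (1/4)[1*(1)*conj(1) + 1*(-I)*conj(1) + 1*(-1)*conj(1) + 1*(I)*conj(1)]
      = (1/4)[(1) + (-I) + (-1) + (I)] = 0/4 = 0
  <chi_3*chi_0, chi_1> = (1/4)[1*(1)*conj(1) + 1*(-I)*conj(I) + 1*(-1)*conj(-1) + 1*(I)*conj(-I)]
      = (1/4)[(1) + (-1) + (1) + (-1)] = 0/4 = 0
  <chi_3*chi_0, chi_2> = (1/4)[1*(1)*conj(1) + 1*(-I)*conj(-1) + 1*(-1)*conj(1) + 1*(I)*conj(-1)]
      = (1/4)[(1) + (I) + (-1) + (-I)] = 0/4 = 0
  <chi_3*chi_0, chi_3> = (1/4)[1*(1)*conj(1) + 1*(-I)*conj(-I) + 1*(-1)*conj(-1) + 1*(I)*conj(I)]
      = (1/4)[(1) + (1) + (1) + (1)] = 4/4 = 1
(Exp terms are combined using exp(i*s)*conj(exp(i*t)) = exp(i*(s-t)), and sums of them are collapsed using the identity that for every m > 1 the m distinct m-th roots of unity sum to 0, e.g. 1 + exp(2*I*pi/3) + exp(-2*I*pi/3) = 0.)
Hence the multiplicities are chi_3: 1. Dimension check: dim(chi_3)*dim(chi_0) = 1*1 = 1 and sum (mult * dim) = 1*1 = 1.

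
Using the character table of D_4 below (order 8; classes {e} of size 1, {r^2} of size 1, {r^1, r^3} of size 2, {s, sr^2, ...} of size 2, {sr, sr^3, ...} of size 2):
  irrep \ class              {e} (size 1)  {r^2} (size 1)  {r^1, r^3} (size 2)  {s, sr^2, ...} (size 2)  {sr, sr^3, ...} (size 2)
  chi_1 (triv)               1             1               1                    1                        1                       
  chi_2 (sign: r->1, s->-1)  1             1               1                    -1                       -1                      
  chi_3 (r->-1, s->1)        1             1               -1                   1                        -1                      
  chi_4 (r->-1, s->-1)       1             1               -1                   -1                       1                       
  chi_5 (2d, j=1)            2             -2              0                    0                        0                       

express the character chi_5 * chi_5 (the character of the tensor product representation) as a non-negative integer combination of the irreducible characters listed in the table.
chi_5 tensor chi_5 = chi_1 + chi_2 + chi_3 + chi_4 (all other irreducibles have multiplicity 0).

Why: The character of a tensor product is the pointwise product (chi_5 * chi_5)(C) = chi_5(C) * chi_5(C):
  {e}: (2)*(2), {r^2}: (-2)*(-2), {r^1, r^3}: (0)*(0), {s, sr^2, ...}: (0)*(0), {sr, sr^3, ...}: (0)*(0)
so (chi_5 * chi_5) takes values
  {e} -> 4, {r^2} -> 4, {r^1, r^3} -> 0, {s, sr^2, ...} -> 0, {sr, sr^3, ...} -> 0.
Now take the inner product of this character with each irreducible chi from the table, <chi_5*chi_5, chi> = (1/8) sum_C |C| (chi_5*chi_5)(C) conj(chi(C)):
  <chi_5*chi_5, chi_1> = (1/8)[1*(4)*conj(1) + 1*(4)*conj(1) + 2*(0)*conj(1) + 2*(0)*conj(1) + 2*(0)*conj(1)]
      = (1/8)[(4) + (4) + (0) + (0) + (0)] = 8/8 = 1
  <chi_5*chi_5, chi_2> = (1/8)[1*(4)*conj(1) + 1*(4)*conj(1) + 2*(0)*conj(1) + 2*(0)*conj(-1) + 2*(0)*conj(-1)]
      = (1/8)[(4) + (4) + (0) + (0) + (0)] = 8/8 = 1
  <chi_5*chi_5, chi_3> = (1/8)[1*(4)*conj(1) + 1*(4)*conj(1) + 2*(0)*conj(-1) + 2*(0)*conj(1) + 2*(0)*conj(-1)]
      = (1/8)[(4) + (4) + (0) + (0) + (0)] = 8/8 = 1
  <chi_5*chi_5, chi_4> = (1/8)[1*(4)*conj(1) + 1*(4)*conj(1) + 2*(0)*conj(-1) + 2*(0)*conj(-1) + 2*(0)*conj(1)]
      = (1/8)[(4) + (4) + (0) + (0) + (0)] = 8/8 = 1
  <chi_5*chi_5, chi_5> = (1/8)[1*(4)*conj(2) + 1*(4)*conj(-2) + 2*(0)*conj(0) + 2*(0)*conj(0) + 2*(0)*conj(0)]
      = (1/8)[(8) + (-8) + (0) + (0) + (0)] = 0/8 = 0
Hence the multiplicities are chi_1: 1, chi_2: 1, chi_3: 1, chi_4: 1. Dimension check: dim(chi_5)*dim(chi_5) = 2*2 = 4 and sum (mult * dim) = 1*1 + 1*1 + 1*1 + 1*1 = 4.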